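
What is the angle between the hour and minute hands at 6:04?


158.0°

Hour hand = 6×30 + 4×0.5 = 182.0°
Minute hand = 4×6 = 24°
Difference = |182.0 - 24| = 158.0°


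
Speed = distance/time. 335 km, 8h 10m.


41.0 km/h

Distance: 335 km
Time: 8h 10m = 490 min = 490/60 = 49/6 hours
Speed = 335 ÷ (49/6) = 335 × 6 / 49 = 2010/49 ≈ 41.0 km/h


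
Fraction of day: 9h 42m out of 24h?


0.4042 (40.42%)

Total minutes: 9×60 + 42 = 582
Day = 24×60 = 1440 minutes
Fraction = 582/1440 ≈ 0.4042
As a percentage: 582/1440 × 100 ≈ 40.42%


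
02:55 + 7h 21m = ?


Start: 175 minutes from midnight
Add: 441 minutes
Total: 616 minutes
Hours: 616 ÷ 60 = 10 remainder 16

10:16


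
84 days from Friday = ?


Friday

Start: Friday (index 4)
(4 + 84) mod 7
= 88 mod 7
= 4
Index 4 → Friday


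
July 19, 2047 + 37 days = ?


August 25, 2047

Start: July 19, 2047
Add 37 days
July 19 → August 1: 31 - 19 + 1 = 13 days (37 - 13 = 24 left)
August 1 + 24 = August 25, 2047


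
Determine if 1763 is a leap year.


Rules: divisible by 4 AND (not by 100 OR by 400)
1763 ÷ 4 = 440 remainder 3 → not divisible by 4
Not divisible by 4 → not a leap year

No


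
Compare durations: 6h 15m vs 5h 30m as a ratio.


25:22 (1.14)

Duration 1: 375 minutes
Duration 2: 330 minutes
Ratio = 375:330
GCD = 15
Simplified = 25:22
As a decimal: 25/22 ≈ 1.14


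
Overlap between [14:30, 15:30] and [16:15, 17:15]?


Meeting A: 870-930 (in minutes from midnight)
Meeting B: 975-1035
Overlap start = max(870, 975) = 975
Overlap end = min(930, 1035) = 930
Overlap = max(0, 930 - 975) = 0 min

0 minutes


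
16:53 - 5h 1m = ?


Start: 1013 minutes from midnight
Subtract: 301 minutes
Remaining: 1013 - 301 = 712
Hours: 11, Minutes: 52

11:52


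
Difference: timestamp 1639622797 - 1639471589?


Difference = 1639622797 - 1639471589 = 151208 seconds
In hours: 151208 / 3600 ≈ 42.0
In days: 151208 / 86400 ≈ 1.75

151208 seconds (42.0 hours / 1.75 days)


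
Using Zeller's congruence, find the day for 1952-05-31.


Zeller's congruence:
q=31, m=5, k=52, j=19
h = (31 + ⌊13×6/5⌋ + 52 + ⌊52/4⌋ + ⌊19/4⌋ - 2×19) mod 7
= (31 + 15 + 52 + 13 + 4 - 38) mod 7
= 77 mod 7 = 0
h=0 → Saturday

Saturday


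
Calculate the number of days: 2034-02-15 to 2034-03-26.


39 days

From February 15, 2034 to March 26, 2034
Rest of February 2034: 28 - 15 = 13
Days into March 2034: 26
Total = 13 + 26 = 39 days


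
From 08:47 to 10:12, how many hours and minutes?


End time in minutes: 10×60 + 12 = 612
Start time in minutes: 8×60 + 47 = 527
Difference = 612 - 527 = 85 minutes
= 1 hours 25 minutes

1h 25m


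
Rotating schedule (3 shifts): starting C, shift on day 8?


Shifts: A, B, C
Start: C (index 2)
Day 8: (2 + 8 - 1) mod 3
= 9 mod 3
= 0
Index 0 → shift A

Shift A


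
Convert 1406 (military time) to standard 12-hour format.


Hour: 14
14 - 12 = 2 → PM

2:06 PM


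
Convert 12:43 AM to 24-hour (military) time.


00:43

Input: 12:43 AM
12 AM → 00 (midnight)


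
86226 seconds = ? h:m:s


Hours: 86226 ÷ 3600 = 23 remainder 3426
Minutes: 3426 ÷ 60 = 57 remainder 6
Seconds: 6

23h 57m 6s


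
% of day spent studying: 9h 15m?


38.5%

Time: 555 minutes
Day: 1440 minutes
Percentage = (555/1440) × 100 ≈ 38.5%


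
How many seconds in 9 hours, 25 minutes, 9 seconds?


Hours: 9 × 3600 = 32400
Minutes: 25 × 60 = 1500
Seconds: 9
Total = 32400 + 1500 + 9 = 33909

33909 seconds


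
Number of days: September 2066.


Month: September (month 9)
September has 30 days

30 days


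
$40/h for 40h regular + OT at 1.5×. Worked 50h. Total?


$2200.00

Regular: 40h × $40 = $1600.00
Overtime: 50 - 40 = 10h
OT pay: 10h × $40 × 1.5 = $600.00
Total = $1600.00 + $600.00 = $2200.00


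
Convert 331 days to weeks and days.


47 weeks 2 days

Weeks: 331 ÷ 7 = 47 remainder 2


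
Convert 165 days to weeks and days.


23 weeks 4 days

Weeks: 165 ÷ 7 = 23 remainder 4


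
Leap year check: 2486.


No

Rules: divisible by 4 AND (not by 100 OR by 400)
2486 ÷ 4 = 621 remainder 2 → not divisible by 4
Not divisible by 4 → not a leap year


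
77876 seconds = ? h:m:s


Hours: 77876 ÷ 3600 = 21 remainder 2276
Minutes: 2276 ÷ 60 = 37 remainder 56
Seconds: 56

21h 37m 56s


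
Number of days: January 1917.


Month: January (month 1)
January has 31 days

31 days


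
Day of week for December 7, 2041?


Saturday

Zeller's congruence:
q=7, m=12, k=41, j=20
h = (7 + ⌊13×13/5⌋ + 41 + ⌊41/4⌋ + ⌊20/4⌋ - 2×20) mod 7
= (7 + 33 + 41 + 10 + 5 - 40) mod 7
= 56 mod 7 = 0
h=0 → Saturday


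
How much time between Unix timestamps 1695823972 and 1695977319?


Difference = 1695977319 - 1695823972 = 153347 seconds
In hours: 153347 / 3600 ≈ 42.6
In days: 153347 / 86400 ≈ 1.77

153347 seconds (42.6 hours / 1.77 days)


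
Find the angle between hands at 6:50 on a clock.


Hour hand = 6×30 + 50×0.5 = 205.0°
Minute hand = 50×6 = 300°
Difference = |205.0 - 300| = 95.0°

95.0°


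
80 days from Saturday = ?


Tuesday

Start: Saturday (index 5)
(5 + 80) mod 7
= 85 mod 7
= 1
Index 1 → Tuesday


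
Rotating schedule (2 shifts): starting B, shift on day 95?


Shift B

Shifts: A, B
Start: B (index 1)
Day 95: (1 + 95 - 1) mod 2
= 95 mod 2
= 1
Index 1 → shift B


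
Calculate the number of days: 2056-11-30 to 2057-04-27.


148 days

From November 30, 2056 to April 27, 2057
Rest of November 2056: 30 - 30 = 0
Full months: December 31, January 31, February 2057 28, March 31
Days into April 2057: 27
Total = 0 + 31 + 31 + 28 + 31 + 27 = 148 days


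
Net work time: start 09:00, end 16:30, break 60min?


6h 30m (390 minutes)

Total time = (16×60+30) - (9×60+0)
= 990 - 540 = 450 min
Minus break: 450 - 60 = 390 min
= 6h 30m


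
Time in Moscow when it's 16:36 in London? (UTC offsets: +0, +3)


19:36

Time difference = UTC+3 - UTC+0 = +3 hours
New hour = (16 + 3) mod 24
= 19 mod 24 = 19
Minutes unchanged → 19:36


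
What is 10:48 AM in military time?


Input: 10:48 AM
AM hour stays: 10

10:48


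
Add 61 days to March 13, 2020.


Start: March 13, 2020
Add 61 days
March 13 → April 1: 31 - 13 + 1 = 19 days (61 - 19 = 42 left)
April 1 → May 1: 30 - 1 + 1 = 30 days (42 - 30 = 12 left)
May 1 + 12 = May 13, 2020

May 13, 2020


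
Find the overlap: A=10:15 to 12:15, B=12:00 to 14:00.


Meeting A: 615-735 (in minutes from midnight)
Meeting B: 720-840
Overlap start = max(615, 720) = 720
Overlap end = min(735, 840) = 735
Overlap = max(0, 735 - 720) = 15 min

15 minutes


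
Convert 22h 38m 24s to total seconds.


81504 seconds

Hours: 22 × 3600 = 79200
Minutes: 38 × 60 = 2280
Seconds: 24
Total = 79200 + 2280 + 24 = 81504


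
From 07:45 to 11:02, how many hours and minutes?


End time in minutes: 11×60 + 2 = 662
Start time in minutes: 7×60 + 45 = 465
Difference = 662 - 465 = 197 minutes
= 3 hours 17 minutes

3h 17m


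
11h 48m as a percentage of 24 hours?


0.4917 (49.17%)

Total minutes: 11×60 + 48 = 708
Day = 24×60 = 1440 minutes
Fraction = 708/1440 ≈ 0.4917
As a percentage: 708/1440 × 100 ≈ 49.17%


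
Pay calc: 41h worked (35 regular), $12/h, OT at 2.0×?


$564.00

Regular: 35h × $12 = $420.00
Overtime: 41 - 35 = 6h
OT pay: 6h × $12 × 2.0 = $144.00
Total = $420.00 + $144.00 = $564.00


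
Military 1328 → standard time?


Hour: 13
13 - 12 = 1 → PM

1:28 PM


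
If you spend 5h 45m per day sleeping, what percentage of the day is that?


Time: 345 minutes
Day: 1440 minutes
Percentage = (345/1440) × 100 ≈ 24.0%

24.0%


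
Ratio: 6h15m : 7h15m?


25:29 (0.86)

Duration 1: 375 minutes
Duration 2: 435 minutes
Ratio = 375:435
GCD = 15
Simplified = 25:29
As a decimal: 25/29 ≈ 0.86


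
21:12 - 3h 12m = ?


Start: 1272 minutes from midnight
Subtract: 192 minutes
Remaining: 1272 - 192 = 1080
Hours: 18, Minutes: 0

18:00


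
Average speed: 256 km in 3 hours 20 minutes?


76.8 km/h

Distance: 256 km
Time: 3h 20m = 200 min = 200/60 = 10/3 hours
Speed = 256 ÷ (10/3) = 256 × 3 / 10 = 768/10 = 76.8 km/h


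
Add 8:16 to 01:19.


Start: 79 minutes from midnight
Add: 496 minutes
Total: 575 minutes
Hours: 575 ÷ 60 = 9 remainder 35

09:35


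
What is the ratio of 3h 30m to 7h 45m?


14:31 (0.45)

Duration 1: 210 minutes
Duration 2: 465 minutes
Ratio = 210:465
GCD = 15
Simplified = 14:31
As a decimal: 14/31 ≈ 0.45


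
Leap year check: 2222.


Rules: divisible by 4 AND (not by 100 OR by 400)
2222 ÷ 4 = 555 remainder 2 → not divisible by 4
Not divisible by 4 → not a leap year

No


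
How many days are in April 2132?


Month: April (month 4)
April has 30 days

30 days


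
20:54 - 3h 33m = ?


17:21

Start: 1254 minutes from midnight
Subtract: 213 minutes
Remaining: 1254 - 213 = 1041
Hours: 17, Minutes: 21


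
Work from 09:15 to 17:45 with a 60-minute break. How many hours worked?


Total time = (17×60+45) - (9×60+15)
= 1065 - 555 = 510 min
Minus break: 510 - 60 = 450 min
= 7h 30m

7h 30m (450 minutes)


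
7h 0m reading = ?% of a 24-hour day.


29.2%

Time: 420 minutes
Day: 1440 minutes
Percentage = (420/1440) × 100 ≈ 29.2%


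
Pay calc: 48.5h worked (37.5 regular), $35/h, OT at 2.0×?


$2082.50

Regular: 37.5h × $35 = $1312.50
Overtime: 48.5 - 37.5 = 11.0h
OT pay: 11.0h × $35 × 2.0 = $770.00
Total = $1312.50 + $770.00 = $2082.50


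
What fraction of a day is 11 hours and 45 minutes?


Total minutes: 11×60 + 45 = 705
Day = 24×60 = 1440 minutes
Fraction = 705/1440 ≈ 0.4896
As a percentage: 705/1440 × 100 ≈ 48.96%

0.4896 (48.96%)


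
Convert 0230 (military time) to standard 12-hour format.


Hour: 2
2 < 12 → AM

2:30 AM


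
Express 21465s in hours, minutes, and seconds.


5h 57m 45s

Hours: 21465 ÷ 3600 = 5 remainder 3465
Minutes: 3465 ÷ 60 = 57 remainder 45
Seconds: 45


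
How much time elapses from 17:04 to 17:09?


End time in minutes: 17×60 + 9 = 1029
Start time in minutes: 17×60 + 4 = 1024
Difference = 1029 - 1024 = 5 minutes
= 0 hours 5 minutes

0h 5m


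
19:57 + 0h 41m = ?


20:38

Start: 1197 minutes from midnight
Add: 41 minutes
Total: 1238 minutes
Hours: 1238 ÷ 60 = 20 remainder 38


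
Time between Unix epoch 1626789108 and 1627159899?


370791 seconds (103.0 hours / 4.29 days)

Difference = 1627159899 - 1626789108 = 370791 seconds
In hours: 370791 / 3600 ≈ 103.0
In days: 370791 / 86400 ≈ 4.29


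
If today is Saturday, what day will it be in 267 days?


Start: Saturday (index 5)
(5 + 267) mod 7
= 272 mod 7
= 6
Index 6 → Sunday

Sunday


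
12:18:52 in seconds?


44332 seconds

Hours: 12 × 3600 = 43200
Minutes: 18 × 60 = 1080
Seconds: 52
Total = 43200 + 1080 + 52 = 44332


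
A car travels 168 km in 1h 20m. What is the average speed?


Distance: 168 km
Time: 1h 20m = 80 min = 80/60 = 4/3 hours
Speed = 168 ÷ (4/3) = 168 × 3 / 4 = 504/4 = 126.0 km/h

126.0 km/h


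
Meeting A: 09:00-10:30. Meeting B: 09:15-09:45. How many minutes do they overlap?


Meeting A: 540-630 (in minutes from midnight)
Meeting B: 555-585
Overlap start = max(540, 555) = 555
Overlap end = min(630, 585) = 585
Overlap = max(0, 585 - 555) = 30 min

30 minutes


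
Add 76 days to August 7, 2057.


Start: August 7, 2057
Add 76 days
August 7 → September 1: 31 - 7 + 1 = 25 days (76 - 25 = 51 left)
September 1 → October 1: 30 - 1 + 1 = 30 days (51 - 30 = 21 left)
October 1 + 21 = October 22, 2057

October 22, 2057


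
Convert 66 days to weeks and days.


9 weeks 3 days

Weeks: 66 ÷ 7 = 9 remainder 3


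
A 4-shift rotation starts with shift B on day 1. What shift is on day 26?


Shifts: A, B, C, D
Start: B (index 1)
Day 26: (1 + 26 - 1) mod 4
= 26 mod 4
= 2
Index 2 → shift C

Shift C


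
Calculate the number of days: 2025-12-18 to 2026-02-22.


From December 18, 2025 to February 22, 2026
Rest of December 2025: 31 - 18 = 13
Full months: January 31
Days into February 2026: 22
Total = 13 + 31 + 22 = 66 days

66 days


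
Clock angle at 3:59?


125.5°

Hour hand = 3×30 + 59×0.5 = 119.5°
Minute hand = 59×6 = 354°
Difference = |119.5 - 354| = 234.5°
Since > 180°: 360 - 234.5 = 125.5°


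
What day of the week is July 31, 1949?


Sunday

Zeller's congruence:
q=31, m=7, k=49, j=19
h = (31 + ⌊13×8/5⌋ + 49 + ⌊49/4⌋ + ⌊19/4⌋ - 2×19) mod 7
= (31 + 20 + 49 + 12 + 4 - 38) mod 7
= 78 mod 7 = 1
h=1 → Sunday


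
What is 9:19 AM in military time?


09:19

Input: 9:19 AM
AM hour stays: 9


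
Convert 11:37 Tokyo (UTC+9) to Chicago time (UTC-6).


20:37 (previous day)

Time difference = UTC-6 - UTC+9 = -15 hours
New hour = (11 -15) mod 24
= -4 mod 24 = 20
Minutes unchanged → 20:37; -4 < 0 → previous day


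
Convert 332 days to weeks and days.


Weeks: 332 ÷ 7 = 47 remainder 3

47 weeks 3 days


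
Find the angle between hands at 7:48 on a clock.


54.0°

Hour hand = 7×30 + 48×0.5 = 234.0°
Minute hand = 48×6 = 288°
Difference = |234.0 - 288| = 54.0°


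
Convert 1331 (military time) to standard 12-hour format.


Hour: 13
13 - 12 = 1 → PM

1:31 PM


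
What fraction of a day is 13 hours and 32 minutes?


Total minutes: 13×60 + 32 = 812
Day = 24×60 = 1440 minutes
Fraction = 812/1440 ≈ 0.5639
As a percentage: 812/1440 × 100 ≈ 56.39%

0.5639 (56.39%)


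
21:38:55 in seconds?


77935 seconds

Hours: 21 × 3600 = 75600
Minutes: 38 × 60 = 2280
Seconds: 55
Total = 75600 + 2280 + 55 = 77935


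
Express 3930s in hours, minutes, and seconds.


Hours: 3930 ÷ 3600 = 1 remainder 330
Minutes: 330 ÷ 60 = 5 remainder 30
Seconds: 30

1h 5m 30s


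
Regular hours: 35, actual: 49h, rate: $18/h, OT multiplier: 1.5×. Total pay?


Regular: 35h × $18 = $630.00
Overtime: 49 - 35 = 14h
OT pay: 14h × $18 × 1.5 = $378.00
Total = $630.00 + $378.00 = $1008.00

$1008.00


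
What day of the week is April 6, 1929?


Zeller's congruence:
q=6, m=4, k=29, j=19
h = (6 + ⌊13×5/5⌋ + 29 + ⌊29/4⌋ + ⌊19/4⌋ - 2×19) mod 7
= (6 + 13 + 29 + 7 + 4 - 38) mod 7
= 21 mod 7 = 0
h=0 → Saturday

Saturday


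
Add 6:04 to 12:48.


Start: 768 minutes from midnight
Add: 364 minutes
Total: 1132 minutes
Hours: 1132 ÷ 60 = 18 remainder 52

18:52


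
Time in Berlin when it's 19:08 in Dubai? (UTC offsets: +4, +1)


Time difference = UTC+1 - UTC+4 = -3 hours
New hour = (19 -3) mod 24
= 16 mod 24 = 16
Minutes unchanged → 16:08

16:08


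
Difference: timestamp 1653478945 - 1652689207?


789738 seconds (219.4 hours / 9.14 days)

Difference = 1653478945 - 1652689207 = 789738 seconds
In hours: 789738 / 3600 ≈ 219.4
In days: 789738 / 86400 ≈ 9.14


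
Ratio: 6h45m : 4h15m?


Duration 1: 405 minutes
Duration 2: 255 minutes
Ratio = 405:255
GCD = 15
Simplified = 27:17
As a decimal: 27/17 ≈ 1.59

27:17 (1.59)


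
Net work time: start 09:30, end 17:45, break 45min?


7h 30m (450 minutes)

Total time = (17×60+45) - (9×60+30)
= 1065 - 570 = 495 min
Minus break: 495 - 45 = 450 min
= 7h 30m


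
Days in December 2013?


31 days

Month: December (month 12)
December has 31 days


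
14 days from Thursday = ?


Thursday

Start: Thursday (index 3)
(3 + 14) mod 7
= 17 mod 7
= 3
Index 3 → Thursday


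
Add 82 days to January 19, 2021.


April 11, 2021

Start: January 19, 2021
Add 82 days
January 19 → February 1: 31 - 19 + 1 = 13 days (82 - 13 = 69 left)
February 1 → March 1: 28 - 1 + 1 = 28 days (69 - 28 = 41 left)
March 1 → April 1: 31 - 1 + 1 = 31 days (41 - 31 = 10 left)
April 1 + 10 = April 11, 2021


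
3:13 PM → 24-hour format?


Input: 3:13 PM
PM: 3 + 12 = 15

15:13


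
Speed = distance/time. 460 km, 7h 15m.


63.4 km/h

Distance: 460 km
Time: 7h 15m = 435 min = 435/60 = 29/4 hours
Speed = 460 ÷ (29/4) = 460 × 4 / 29 = 1840/29 ≈ 63.4 km/h


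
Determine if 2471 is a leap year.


Rules: divisible by 4 AND (not by 100 OR by 400)
2471 ÷ 4 = 617 remainder 3 → not divisible by 4
Not divisible by 4 → not a leap year

No


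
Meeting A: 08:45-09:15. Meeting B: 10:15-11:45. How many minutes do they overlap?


Meeting A: 525-555 (in minutes from midnight)
Meeting B: 615-705
Overlap start = max(525, 615) = 615
Overlap end = min(555, 705) = 555
Overlap = max(0, 555 - 615) = 0 min

0 minutes


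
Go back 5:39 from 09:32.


Start: 572 minutes from midnight
Subtract: 339 minutes
Remaining: 572 - 339 = 233
Hours: 3, Minutes: 53

03:53


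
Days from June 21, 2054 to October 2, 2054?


103 days

From June 21, 2054 to October 2, 2054
Rest of June 2054: 30 - 21 = 9
Full months: July 31, August 31, September 30
Days into October 2054: 2
Total = 9 + 31 + 31 + 30 + 2 = 103 days


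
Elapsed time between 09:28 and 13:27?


3h 59m

End time in minutes: 13×60 + 27 = 807
Start time in minutes: 9×60 + 28 = 568
Difference = 807 - 568 = 239 minutes
= 3 hours 59 minutes


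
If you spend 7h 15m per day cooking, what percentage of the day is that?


30.2%

Time: 435 minutes
Day: 1440 minutes
Percentage = (435/1440) × 100 ≈ 30.2%


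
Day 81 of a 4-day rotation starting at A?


Shift A

Shifts: A, B, C, D
Start: A (index 0)
Day 81: (0 + 81 - 1) mod 4
= 80 mod 4
= 0
Index 0 → shift A


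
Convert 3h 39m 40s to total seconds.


13180 seconds

Hours: 3 × 3600 = 10800
Minutes: 39 × 60 = 2340
Seconds: 40
Total = 10800 + 2340 + 40 = 13180


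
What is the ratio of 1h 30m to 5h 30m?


Duration 1: 90 minutes
Duration 2: 330 minutes
Ratio = 90:330
GCD = 30
Simplified = 3:11
As a decimal: 3/11 ≈ 0.27

3:11 (0.27)


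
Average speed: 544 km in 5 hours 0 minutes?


108.8 km/h

Distance: 544 km
Time: 5 hours
Speed = 544 / 5 = 108.8 km/h


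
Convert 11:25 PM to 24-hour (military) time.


23:25

Input: 11:25 PM
PM: 11 + 12 = 23


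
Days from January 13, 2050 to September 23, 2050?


From January 13, 2050 to September 23, 2050
Rest of January 2050: 31 - 13 = 18
Full months: February 2050 28, March 31, April 30, May 31, June 30, July 31, August 31
Days into September 2050: 23
Total = 18 + 28 + 31 + 30 + 31 + 30 + 31 + 31 + 23 = 253 days

253 days


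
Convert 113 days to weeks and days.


Weeks: 113 ÷ 7 = 16 remainder 1

16 weeks 1 days


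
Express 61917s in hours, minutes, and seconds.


Hours: 61917 ÷ 3600 = 17 remainder 717
Minutes: 717 ÷ 60 = 11 remainder 57
Seconds: 57

17h 11m 57s


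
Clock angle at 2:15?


Hour hand = 2×30 + 15×0.5 = 67.5°
Minute hand = 15×6 = 90°
Difference = |67.5 - 90| = 22.5°

22.5°


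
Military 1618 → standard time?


4:18 PM

Hour: 16
16 - 12 = 4 → PM


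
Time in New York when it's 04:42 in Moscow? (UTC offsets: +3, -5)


Time difference = UTC-5 - UTC+3 = -8 hours
New hour = (4 -8) mod 24
= -4 mod 24 = 20
Minutes unchanged → 20:42; -4 < 0 → previous day

20:42 (previous day)


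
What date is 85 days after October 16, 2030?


January 9, 2031

Start: October 16, 2030
Add 85 days
October 16 → November 1: 31 - 16 + 1 = 16 days (85 - 16 = 69 left)
November 1 → December 1: 30 - 1 + 1 = 30 days (69 - 30 = 39 left)
December 1 → January 1: 31 - 1 + 1 = 31 days (39 - 31 = 8 left)
January 1 + 8 = January 9, 2031


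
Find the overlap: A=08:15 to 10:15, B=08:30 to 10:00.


90 minutes

Meeting A: 495-615 (in minutes from midnight)
Meeting B: 510-600
Overlap start = max(495, 510) = 510
Overlap end = min(615, 600) = 600
Overlap = max(0, 600 - 510) = 90 min


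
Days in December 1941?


Month: December (month 12)
December has 31 days

31 days


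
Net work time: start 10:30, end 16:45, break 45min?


Total time = (16×60+45) - (10×60+30)
= 1005 - 630 = 375 min
Minus break: 375 - 45 = 330 min
= 5h 30m

5h 30m (330 minutes)


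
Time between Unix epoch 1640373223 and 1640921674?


548451 seconds (152.3 hours / 6.35 days)

Difference = 1640921674 - 1640373223 = 548451 seconds
In hours: 548451 / 3600 ≈ 152.3
In days: 548451 / 86400 ≈ 6.35


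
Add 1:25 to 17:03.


Start: 1023 minutes from midnight
Add: 85 minutes
Total: 1108 minutes
Hours: 1108 ÷ 60 = 18 remainder 28

18:28


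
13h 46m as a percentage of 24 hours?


Total minutes: 13×60 + 46 = 826
Day = 24×60 = 1440 minutes
Fraction = 826/1440 ≈ 0.5736
As a percentage: 826/1440 × 100 ≈ 57.36%

0.5736 (57.36%)


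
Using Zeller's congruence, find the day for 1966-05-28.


Zeller's congruence:
q=28, m=5, k=66, j=19
h = (28 + ⌊13×6/5⌋ + 66 + ⌊66/4⌋ + ⌊19/4⌋ - 2×19) mod 7
= (28 + 15 + 66 + 16 + 4 - 38) mod 7
= 91 mod 7 = 0
h=0 → Saturday

Saturday


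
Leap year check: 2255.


Rules: divisible by 4 AND (not by 100 OR by 400)
2255 ÷ 4 = 563 remainder 3 → not divisible by 4
Not divisible by 4 → not a leap year

No


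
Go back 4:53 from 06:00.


01:07

Start: 360 minutes from midnight
Subtract: 293 minutes
Remaining: 360 - 293 = 67
Hours: 1, Minutes: 7


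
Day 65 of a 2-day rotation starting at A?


Shifts: A, B
Start: A (index 0)
Day 65: (0 + 65 - 1) mod 2
= 64 mod 2
= 0
Index 0 → shift A

Shift A


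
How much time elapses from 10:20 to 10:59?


0h 39m

End time in minutes: 10×60 + 59 = 659
Start time in minutes: 10×60 + 20 = 620
Difference = 659 - 620 = 39 minutes
= 0 hours 39 minutes


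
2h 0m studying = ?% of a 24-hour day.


Time: 120 minutes
Day: 1440 minutes
Percentage = (120/1440) × 100 ≈ 8.3%

8.3%


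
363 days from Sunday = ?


Start: Sunday (index 6)
(6 + 363) mod 7
= 369 mod 7
= 5
Index 5 → Saturday

Saturday


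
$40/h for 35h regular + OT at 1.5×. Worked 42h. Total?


Regular: 35h × $40 = $1400.00
Overtime: 42 - 35 = 7h
OT pay: 7h × $40 × 1.5 = $420.00
Total = $1400.00 + $420.00 = $1820.00

$1820.00


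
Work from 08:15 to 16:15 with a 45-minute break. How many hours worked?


Total time = (16×60+15) - (8×60+15)
= 975 - 495 = 480 min
Minus break: 480 - 45 = 435 min
= 7h 15m

7h 15m (435 minutes)


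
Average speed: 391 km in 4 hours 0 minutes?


Distance: 391 km
Time: 4 hours
Speed = 391 / 4 ≈ 97.8 km/h

97.8 km/h


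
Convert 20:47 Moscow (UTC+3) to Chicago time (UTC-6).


Time difference = UTC-6 - UTC+3 = -9 hours
New hour = (20 -9) mod 24
= 11 mod 24 = 11
Minutes unchanged → 11:47

11:47


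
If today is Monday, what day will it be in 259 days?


Monday

Start: Monday (index 0)
(0 + 259) mod 7
= 259 mod 7
= 0
Index 0 → Monday


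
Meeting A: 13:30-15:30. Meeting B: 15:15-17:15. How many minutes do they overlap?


Meeting A: 810-930 (in minutes from midnight)
Meeting B: 915-1035
Overlap start = max(810, 915) = 915
Overlap end = min(930, 1035) = 930
Overlap = max(0, 930 - 915) = 15 min

15 minutes


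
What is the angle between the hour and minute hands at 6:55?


Hour hand = 6×30 + 55×0.5 = 207.5°
Minute hand = 55×6 = 330°
Difference = |207.5 - 330| = 122.5°

122.5°


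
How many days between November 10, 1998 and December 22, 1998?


From November 10, 1998 to December 22, 1998
Rest of November 1998: 30 - 10 = 20
Days into December 1998: 22
Total = 20 + 22 = 42 days

42 days


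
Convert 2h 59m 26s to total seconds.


10766 seconds

Hours: 2 × 3600 = 7200
Minutes: 59 × 60 = 3540
Seconds: 26
Total = 7200 + 3540 + 26 = 10766


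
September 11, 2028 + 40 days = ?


Start: September 11, 2028
Add 40 days
September 11 → October 1: 30 - 11 + 1 = 20 days (40 - 20 = 20 left)
October 1 + 20 = October 21, 2028

October 21, 2028


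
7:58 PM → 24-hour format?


Input: 7:58 PM
PM: 7 + 12 = 19

19:58


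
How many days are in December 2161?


31 days

Month: December (month 12)
December has 31 days


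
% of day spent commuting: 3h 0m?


12.5%

Time: 180 minutes
Day: 1440 minutes
Percentage = (180/1440) × 100 = 12.5%


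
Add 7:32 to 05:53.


13:25

Start: 353 minutes from midnight
Add: 452 minutes
Total: 805 minutes
Hours: 805 ÷ 60 = 13 remainder 25


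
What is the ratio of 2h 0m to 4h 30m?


4:9 (0.44)

Duration 1: 120 minutes
Duration 2: 270 minutes
Ratio = 120:270
GCD = 30
Simplified = 4:9
As a decimal: 4/9 ≈ 0.44


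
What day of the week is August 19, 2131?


Zeller's congruence:
q=19, m=8, k=31, j=21
h = (19 + ⌊13×9/5⌋ + 31 + ⌊31/4⌋ + ⌊21/4⌋ - 2×21) mod 7
= (19 + 23 + 31 + 7 + 5 - 42) mod 7
= 43 mod 7 = 1
h=1 → Sunday

Sunday


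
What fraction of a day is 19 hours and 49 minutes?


0.8257 (82.57%)

Total minutes: 19×60 + 49 = 1189
Day = 24×60 = 1440 minutes
Fraction = 1189/1440 ≈ 0.8257
As a percentage: 1189/1440 × 100 ≈ 82.57%


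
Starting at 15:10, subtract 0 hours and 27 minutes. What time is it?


Start: 910 minutes from midnight
Subtract: 27 minutes
Remaining: 910 - 27 = 883
Hours: 14, Minutes: 43

14:43


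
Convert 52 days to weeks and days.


Weeks: 52 ÷ 7 = 7 remainder 3

7 weeks 3 days


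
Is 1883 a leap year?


No

Rules: divisible by 4 AND (not by 100 OR by 400)
1883 ÷ 4 = 470 remainder 3 → not divisible by 4
Not divisible by 4 → not a leap year


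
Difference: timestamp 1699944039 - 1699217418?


726621 seconds (201.8 hours / 8.41 days)

Difference = 1699944039 - 1699217418 = 726621 seconds
In hours: 726621 / 3600 ≈ 201.8
In days: 726621 / 86400 ≈ 8.41


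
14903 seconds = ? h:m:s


Hours: 14903 ÷ 3600 = 4 remainder 503
Minutes: 503 ÷ 60 = 8 remainder 23
Seconds: 23

4h 8m 23s


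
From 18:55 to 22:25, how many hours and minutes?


End time in minutes: 22×60 + 25 = 1345
Start time in minutes: 18×60 + 55 = 1135
Difference = 1345 - 1135 = 210 minutes
= 3 hours 30 minutes

3h 30m


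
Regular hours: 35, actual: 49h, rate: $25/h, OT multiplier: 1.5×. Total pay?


$1400.00

Regular: 35h × $25 = $875.00
Overtime: 49 - 35 = 14h
OT pay: 14h × $25 × 1.5 = $525.00
Total = $875.00 + $525.00 = $1400.00


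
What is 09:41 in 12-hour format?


Hour: 9
9 < 12 → AM

9:41 AM


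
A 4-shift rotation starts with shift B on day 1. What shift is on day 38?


Shift C

Shifts: A, B, C, D
Start: B (index 1)
Day 38: (1 + 38 - 1) mod 4
= 38 mod 4
= 2
Index 2 → shift C


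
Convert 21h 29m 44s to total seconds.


Hours: 21 × 3600 = 75600
Minutes: 29 × 60 = 1740
Seconds: 44
Total = 75600 + 1740 + 44 = 77384

77384 seconds


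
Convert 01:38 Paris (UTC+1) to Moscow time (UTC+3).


03:38

Time difference = UTC+3 - UTC+1 = +2 hours
New hour = (1 + 2) mod 24
= 3 mod 24 = 3
Minutes unchanged → 03:38


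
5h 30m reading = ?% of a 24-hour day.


22.9%

Time: 330 minutes
Day: 1440 minutes
Percentage = (330/1440) × 100 ≈ 22.9%


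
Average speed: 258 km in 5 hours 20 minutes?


48.4 km/h

Distance: 258 km
Time: 5h 20m = 320 min = 320/60 = 16/3 hours
Speed = 258 ÷ (16/3) = 258 × 3 / 16 = 774/16 ≈ 48.4 km/h


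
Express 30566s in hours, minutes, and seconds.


8h 29m 26s

Hours: 30566 ÷ 3600 = 8 remainder 1766
Minutes: 1766 ÷ 60 = 29 remainder 26
Seconds: 26


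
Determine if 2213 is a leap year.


Rules: divisible by 4 AND (not by 100 OR by 400)
2213 ÷ 4 = 553 remainder 1 → not divisible by 4
Not divisible by 4 → not a leap year

No


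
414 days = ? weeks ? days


59 weeks 1 days

Weeks: 414 ÷ 7 = 59 remainder 1


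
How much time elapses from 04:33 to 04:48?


0h 15m

End time in minutes: 4×60 + 48 = 288
Start time in minutes: 4×60 + 33 = 273
Difference = 288 - 273 = 15 minutes
= 0 hours 15 minutes


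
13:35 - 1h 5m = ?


Start: 815 minutes from midnight
Subtract: 65 minutes
Remaining: 815 - 65 = 750
Hours: 12, Minutes: 30

12:30


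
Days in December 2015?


31 days

Month: December (month 12)
December has 31 days


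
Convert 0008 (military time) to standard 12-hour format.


Hour: 0
0 → 12 AM (midnight)

12:08 AM


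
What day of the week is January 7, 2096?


Zeller's congruence:
q=7, m=13, k=95, j=20
h = (7 + ⌊13×14/5⌋ + 95 + ⌊95/4⌋ + ⌊20/4⌋ - 2×20) mod 7
= (7 + 36 + 95 + 23 + 5 - 40) mod 7
= 126 mod 7 = 0
h=0 → Saturday

Saturday


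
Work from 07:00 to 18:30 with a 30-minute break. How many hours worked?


Total time = (18×60+30) - (7×60+0)
= 1110 - 420 = 690 min
Minus break: 690 - 30 = 660 min
= 11h 0m

11h 0m (660 minutes)


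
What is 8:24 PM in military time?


Input: 8:24 PM
PM: 8 + 12 = 20

20:24


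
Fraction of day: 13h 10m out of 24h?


Total minutes: 13×60 + 10 = 790
Day = 24×60 = 1440 minutes
Fraction = 790/1440 ≈ 0.5486
As a percentage: 790/1440 × 100 ≈ 54.86%

0.5486 (54.86%)


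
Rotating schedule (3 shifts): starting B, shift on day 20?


Shifts: A, B, C
Start: B (index 1)
Day 20: (1 + 20 - 1) mod 3
= 20 mod 3
= 2
Index 2 → shift C

Shift C


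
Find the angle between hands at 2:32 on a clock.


Hour hand = 2×30 + 32×0.5 = 76.0°
Minute hand = 32×6 = 192°
Difference = |76.0 - 192| = 116.0°

116.0°


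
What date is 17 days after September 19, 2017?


October 6, 2017

Start: September 19, 2017
Add 17 days
September 19 → October 1: 30 - 19 + 1 = 12 days (17 - 12 = 5 left)
October 1 + 5 = October 6, 2017


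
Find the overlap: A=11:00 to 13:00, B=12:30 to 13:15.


Meeting A: 660-780 (in minutes from midnight)
Meeting B: 750-795
Overlap start = max(660, 750) = 750
Overlap end = min(780, 795) = 780
Overlap = max(0, 780 - 750) = 30 min

30 minutes


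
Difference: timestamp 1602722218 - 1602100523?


621695 seconds (172.7 hours / 7.20 days)

Difference = 1602722218 - 1602100523 = 621695 seconds
In hours: 621695 / 3600 ≈ 172.7
In days: 621695 / 86400 ≈ 7.20


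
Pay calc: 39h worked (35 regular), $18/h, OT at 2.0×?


Regular: 35h × $18 = $630.00
Overtime: 39 - 35 = 4h
OT pay: 4h × $18 × 2.0 = $144.00
Total = $630.00 + $144.00 = $774.00

$774.00


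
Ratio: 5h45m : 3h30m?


Duration 1: 345 minutes
Duration 2: 210 minutes
Ratio = 345:210
GCD = 15
Simplified = 23:14
As a decimal: 23/14 ≈ 1.64

23:14 (1.64)


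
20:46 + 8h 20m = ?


05:06 (next day)

Start: 1246 minutes from midnight
Add: 500 minutes
Total: 1746 minutes
Hours: 1746 ÷ 60 = 29 remainder 6
29 ≥ 24 → 29 - 24 = 5 (next day)


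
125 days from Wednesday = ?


Tuesday

Start: Wednesday (index 2)
(2 + 125) mod 7
= 127 mod 7
= 1
Index 1 → Tuesday


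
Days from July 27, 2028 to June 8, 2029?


316 days

From July 27, 2028 to June 8, 2029
Rest of July 2028: 31 - 27 = 4
Full months: August 31, September 30, October 31, November 30, December 31, January 31, February 2029 28, March 31, April 30, May 31
Days into June 2029: 8
Total = 4 + 31 + 30 + 31 + 30 + 31 + 31 + 28 + 31 + 30 + 31 + 8 = 316 days


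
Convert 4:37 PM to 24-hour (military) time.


16:37

Input: 4:37 PM
PM: 4 + 12 = 16


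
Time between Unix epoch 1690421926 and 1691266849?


844923 seconds (234.7 hours / 9.78 days)

Difference = 1691266849 - 1690421926 = 844923 seconds
In hours: 844923 / 3600 ≈ 234.7
In days: 844923 / 86400 ≈ 9.78


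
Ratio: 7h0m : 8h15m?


Duration 1: 420 minutes
Duration 2: 495 minutes
Ratio = 420:495
GCD = 15
Simplified = 28:33
As a decimal: 28/33 ≈ 0.85

28:33 (0.85)


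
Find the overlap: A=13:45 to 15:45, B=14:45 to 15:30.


Meeting A: 825-945 (in minutes from midnight)
Meeting B: 885-930
Overlap start = max(825, 885) = 885
Overlap end = min(945, 930) = 930
Overlap = max(0, 930 - 885) = 45 min

45 minutes


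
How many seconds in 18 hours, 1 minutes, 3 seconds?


64863 seconds

Hours: 18 × 3600 = 64800
Minutes: 1 × 60 = 60
Seconds: 3
Total = 64800 + 60 + 3 = 64863


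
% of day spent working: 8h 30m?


Time: 510 minutes
Day: 1440 minutes
Percentage = (510/1440) × 100 ≈ 35.4%

35.4%


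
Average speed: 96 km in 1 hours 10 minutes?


Distance: 96 km
Time: 1h 10m = 70 min = 70/60 = 7/6 hours
Speed = 96 ÷ (7/6) = 96 × 6 / 7 = 576/7 ≈ 82.3 km/h

82.3 km/h


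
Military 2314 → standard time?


11:14 PM

Hour: 23
23 - 12 = 11 → PM


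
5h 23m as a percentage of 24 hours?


Total minutes: 5×60 + 23 = 323
Day = 24×60 = 1440 minutes
Fraction = 323/1440 ≈ 0.2243
As a percentage: 323/1440 × 100 ≈ 22.43%

0.2243 (22.43%)


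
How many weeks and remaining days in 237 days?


33 weeks 6 days

Weeks: 237 ÷ 7 = 33 remainder 6


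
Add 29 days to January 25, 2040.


Start: January 25, 2040
Add 29 days
January 25 → February 1: 31 - 25 + 1 = 7 days (29 - 7 = 22 left)
February 1 + 22 = February 23, 2040

February 23, 2040


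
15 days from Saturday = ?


Sunday

Start: Saturday (index 5)
(5 + 15) mod 7
= 20 mod 7
= 6
Index 6 → Sunday


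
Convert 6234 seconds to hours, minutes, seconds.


Hours: 6234 ÷ 3600 = 1 remainder 2634
Minutes: 2634 ÷ 60 = 43 remainder 54
Seconds: 54

1h 43m 54s


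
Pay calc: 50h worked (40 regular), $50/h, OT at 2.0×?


Regular: 40h × $50 = $2000.00
Overtime: 50 - 40 = 10h
OT pay: 10h × $50 × 2.0 = $1000.00
Total = $2000.00 + $1000.00 = $3000.00

$3000.00


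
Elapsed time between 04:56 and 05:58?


End time in minutes: 5×60 + 58 = 358
Start time in minutes: 4×60 + 56 = 296
Difference = 358 - 296 = 62 minutes
= 1 hours 2 minutes

1h 2m


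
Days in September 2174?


30 days

Month: September (month 9)
September has 30 days


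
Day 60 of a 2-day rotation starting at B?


Shifts: A, B
Start: B (index 1)
Day 60: (1 + 60 - 1) mod 2
= 60 mod 2
= 0
Index 0 → shift A

Shift A


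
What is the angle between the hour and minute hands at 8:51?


Hour hand = 8×30 + 51×0.5 = 265.5°
Minute hand = 51×6 = 306°
Difference = |265.5 - 306| = 40.5°

40.5°


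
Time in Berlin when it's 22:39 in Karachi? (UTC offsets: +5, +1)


18:39

Time difference = UTC+1 - UTC+5 = -4 hours
New hour = (22 -4) mod 24
= 18 mod 24 = 18
Minutes unchanged → 18:39


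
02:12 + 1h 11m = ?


03:23

Start: 132 minutes from midnight
Add: 71 minutes
Total: 203 minutes
Hours: 203 ÷ 60 = 3 remainder 23


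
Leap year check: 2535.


Rules: divisible by 4 AND (not by 100 OR by 400)
2535 ÷ 4 = 633 remainder 3 → not divisible by 4
Not divisible by 4 → not a leap year

No


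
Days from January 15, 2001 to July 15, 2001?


From January 15, 2001 to July 15, 2001
Rest of January 2001: 31 - 15 = 16
Full months: February 2001 28, March 31, April 30, May 31, June 30
Days into July 2001: 15
Total = 16 + 28 + 31 + 30 + 31 + 30 + 15 = 181 days

181 days


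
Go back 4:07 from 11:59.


Start: 719 minutes from midnight
Subtract: 247 minutes
Remaining: 719 - 247 = 472
Hours: 7, Minutes: 52

07:52


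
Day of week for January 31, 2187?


Wednesday

Zeller's congruence:
q=31, m=13, k=86, j=21
h = (31 + ⌊13×14/5⌋ + 86 + ⌊86/4⌋ + ⌊21/4⌋ - 2×21) mod 7
= (31 + 36 + 86 + 21 + 5 - 42) mod 7
= 137 mod 7 = 4
h=4 → Wednesday


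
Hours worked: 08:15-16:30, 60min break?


7h 15m (435 minutes)

Total time = (16×60+30) - (8×60+15)
= 990 - 495 = 495 min
Minus break: 495 - 60 = 435 min
= 7h 15m


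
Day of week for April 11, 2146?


Zeller's congruence:
q=11, m=4, k=46, j=21
h = (11 + ⌊13×5/5⌋ + 46 + ⌊46/4⌋ + ⌊21/4⌋ - 2×21) mod 7
= (11 + 13 + 46 + 11 + 5 - 42) mod 7
= 44 mod 7 = 2
h=2 → Monday

Monday


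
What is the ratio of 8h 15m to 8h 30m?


Duration 1: 495 minutes
Duration 2: 510 minutes
Ratio = 495:510
GCD = 15
Simplified = 33:34
As a decimal: 33/34 ≈ 0.97

33:34 (0.97)


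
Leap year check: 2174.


Rules: divisible by 4 AND (not by 100 OR by 400)
2174 ÷ 4 = 543 remainder 2 → not divisible by 4
Not divisible by 4 → not a leap year

No


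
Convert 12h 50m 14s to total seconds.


Hours: 12 × 3600 = 43200
Minutes: 50 × 60 = 3000
Seconds: 14
Total = 43200 + 3000 + 14 = 46214

46214 seconds


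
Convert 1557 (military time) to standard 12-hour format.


Hour: 15
15 - 12 = 3 → PM

3:57 PM


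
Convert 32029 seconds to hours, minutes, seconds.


Hours: 32029 ÷ 3600 = 8 remainder 3229
Minutes: 3229 ÷ 60 = 53 remainder 49
Seconds: 49

8h 53m 49s


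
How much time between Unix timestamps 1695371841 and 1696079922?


Difference = 1696079922 - 1695371841 = 708081 seconds
In hours: 708081 / 3600 ≈ 196.7
In days: 708081 / 86400 ≈ 8.20

708081 seconds (196.7 hours / 8.20 days)


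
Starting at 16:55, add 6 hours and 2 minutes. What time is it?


Start: 1015 minutes from midnight
Add: 362 minutes
Total: 1377 minutes
Hours: 1377 ÷ 60 = 22 remainder 57

22:57


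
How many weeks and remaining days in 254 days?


Weeks: 254 ÷ 7 = 36 remainder 2

36 weeks 2 days


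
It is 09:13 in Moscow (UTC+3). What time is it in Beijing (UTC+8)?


14:13

Time difference = UTC+8 - UTC+3 = +5 hours
New hour = (9 + 5) mod 24
= 14 mod 24 = 14
Minutes unchanged → 14:13


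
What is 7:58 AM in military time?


07:58

Input: 7:58 AM
AM hour stays: 7


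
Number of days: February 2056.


Month: February (month 2)
February: 28 or 29 (leap year)
2056 leap year? Yes

29 days


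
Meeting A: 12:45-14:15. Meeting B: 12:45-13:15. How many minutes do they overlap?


Meeting A: 765-855 (in minutes from midnight)
Meeting B: 765-795
Overlap start = max(765, 765) = 765
Overlap end = min(855, 795) = 795
Overlap = max(0, 795 - 765) = 30 min

30 minutes


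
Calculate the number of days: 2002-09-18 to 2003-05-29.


253 days

From September 18, 2002 to May 29, 2003
Rest of September 2002: 30 - 18 = 12
Full months: October 31, November 30, December 31, January 31, February 2003 28, March 31, April 30
Days into May 2003: 29
Total = 12 + 31 + 30 + 31 + 31 + 28 + 31 + 30 + 29 = 253 days


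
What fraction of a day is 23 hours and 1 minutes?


0.9590 (95.90%)

Total minutes: 23×60 + 1 = 1381
Day = 24×60 = 1440 minutes
Fraction = 1381/1440 ≈ 0.9590
As a percentage: 1381/1440 × 100 ≈ 95.90%


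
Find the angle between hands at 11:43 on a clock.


Hour hand = 11×30 + 43×0.5 = 351.5°
Minute hand = 43×6 = 258°
Difference = |351.5 - 258| = 93.5°

93.5°


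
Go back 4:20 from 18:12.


Start: 1092 minutes from midnight
Subtract: 260 minutes
Remaining: 1092 - 260 = 832
Hours: 13, Minutes: 52

13:52


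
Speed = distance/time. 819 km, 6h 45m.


121.3 km/h

Distance: 819 km
Time: 6h 45m = 405 min = 405/60 = 27/4 hours
Speed = 819 ÷ (27/4) = 819 × 4 / 27 = 3276/27 ≈ 121.3 km/h


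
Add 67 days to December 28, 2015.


March 4, 2016

Start: December 28, 2015
Add 67 days
December 28 → January 1: 31 - 28 + 1 = 4 days (67 - 4 = 63 left)
January 1 → February 1: 31 - 1 + 1 = 31 days (63 - 31 = 32 left)
February 1 → March 1: 29 - 1 + 1 = 29 days (32 - 29 = 3 left)
March 1 + 3 = March 4, 2016


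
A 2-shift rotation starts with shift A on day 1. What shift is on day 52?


Shift B

Shifts: A, B
Start: A (index 0)
Day 52: (0 + 52 - 1) mod 2
= 51 mod 2
= 1
Index 1 → shift B


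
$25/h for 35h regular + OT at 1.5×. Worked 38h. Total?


$987.50

Regular: 35h × $25 = $875.00
Overtime: 38 - 35 = 3h
OT pay: 3h × $25 × 1.5 = $112.50
Total = $875.00 + $112.50 = $987.50


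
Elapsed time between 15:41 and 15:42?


0h 1m

End time in minutes: 15×60 + 42 = 942
Start time in minutes: 15×60 + 41 = 941
Difference = 942 - 941 = 1 minutes
= 0 hours 1 minutes


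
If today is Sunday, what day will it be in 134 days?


Start: Sunday (index 6)
(6 + 134) mod 7
= 140 mod 7
= 0
Index 0 → Monday

Monday
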